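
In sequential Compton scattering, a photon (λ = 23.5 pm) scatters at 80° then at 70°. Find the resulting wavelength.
27.1014 pm

Apply Compton shift twice:

First scattering at θ₁ = 80°:
Δλ₁ = λ_C(1 - cos(80°))
Δλ₁ = 2.4263 × 0.8264
Δλ₁ = 2.0050 pm

After first scattering:
λ₁ = 23.5 + 2.0050 = 25.5050 pm

Second scattering at θ₂ = 70°:
Δλ₂ = λ_C(1 - cos(70°))
Δλ₂ = 2.4263 × 0.6580
Δλ₂ = 1.5965 pm

Final wavelength:
λ₂ = 25.5050 + 1.5965 = 27.1014 pm

Total shift: Δλ_total = 2.0050 + 1.5965 = 3.6014 pm

(Intermediate values are shown rounded; full precision is carried through to the final answer.)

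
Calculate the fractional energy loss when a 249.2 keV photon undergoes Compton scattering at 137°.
0.4578 (or 45.78%)

Calculate initial and final photon energies:

Initial: E₀ = 249.2 keV → λ₀ = 4.9753 pm
Compton shift: Δλ = 4.2008 pm
Final wavelength: λ' = 9.1761 pm
Final energy: E' = 135.1166 keV

Fractional energy loss:
(E₀ - E')/E₀ = (249.2000 - 135.1166)/249.2000
= 114.0834/249.2000
= 0.4578
= 45.78%

(Intermediate values are shown rounded; full precision is carried through to the final answer.)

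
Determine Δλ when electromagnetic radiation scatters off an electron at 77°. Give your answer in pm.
1.8805 pm

Using the Compton scattering formula:
Δλ = λ_C(1 - cos θ)

where λ_C = h/(m_e·c) ≈ 2.4263 pm is the Compton wavelength of an electron.

For θ = 77°:
cos(77°) = 0.2250
1 - cos(77°) = 0.7750

Δλ = 2.4263 × 0.7750
Δλ = 1.8805 pm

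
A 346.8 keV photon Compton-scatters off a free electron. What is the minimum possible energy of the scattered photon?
147.1149 keV (at θ = 180°)

The scattered photon has minimum energy when its wavelength is maximum, i.e., when the Compton shift Δλ = λ_C(1 − cos θ) is maximum. This occurs at θ = 180° (backscattering), giving Δλ_max = 2λ_C = 4.8526 pm.

Initial wavelength: λ₀ = hc/E₀ = 3.5751 pm
Maximum final wavelength: λ'_max = λ₀ + 2λ_C = 3.5751 + 4.8526 = 8.4277 pm
Minimum final energy: E'_min = hc/λ'_max = 147.1149 keV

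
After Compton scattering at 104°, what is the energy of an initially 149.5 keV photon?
109.6570 keV

First convert energy to wavelength:
λ = hc/E, with hc ≈ 1239.842 keV·pm (i.e. 1239.842 eV·nm)

For E = 149.5 keV = 149500 eV:
λ = 1239.842 keV·pm / 149.5 keV
λ = 8.2933 pm

Calculate the Compton shift:
Δλ = λ_C(1 - cos(104°)) = 2.4263 × 1.2419
Δλ = 3.0133 pm

Final wavelength:
λ' = 8.2933 + 3.0133 = 11.3065 pm

Final energy:
E' = hc/λ' = 1239.842 / 11.3065 = 109.6570 keV

(Intermediate values are shown rounded; full precision is carried through to the final answer.)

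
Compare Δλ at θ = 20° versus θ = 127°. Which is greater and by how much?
127° produces the larger shift by a factor of 26.561

Calculate both shifts using Δλ = λ_C(1 - cos θ):

For θ₁ = 20°:
Δλ₁ = 2.4263 × (1 - cos(20°))
Δλ₁ = 2.4263 × 0.0603
Δλ₁ = 0.1463 pm

For θ₂ = 127°:
Δλ₂ = 2.4263 × (1 - cos(127°))
Δλ₂ = 2.4263 × 1.6018
Δλ₂ = 3.8865 pm

The 127° angle produces the larger shift.
Ratio: 3.8865/0.1463 = 26.561

(Intermediate values are shown rounded; full precision is carried through to the final answer.)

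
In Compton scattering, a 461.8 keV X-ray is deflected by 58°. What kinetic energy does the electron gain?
137.6892 keV

By energy conservation: K_e = E_initial - E_final

First find the scattered photon energy:
Initial wavelength: λ = hc/E = 2.6848 pm
Compton shift: Δλ = λ_C(1 - cos(58°)) = 1.1406 pm
Final wavelength: λ' = 2.6848 + 1.1406 = 3.8254 pm
Final photon energy: E' = hc/λ' = 324.1108 keV

Electron kinetic energy:
K_e = E - E' = 461.8000 - 324.1108 = 137.6892 keV

(Intermediate values are shown rounded; full precision is carried through to the final answer.)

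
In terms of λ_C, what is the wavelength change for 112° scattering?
1.3746 λ_C

The Compton shift formula is:
Δλ = λ_C(1 - cos θ)

Dividing both sides by λ_C:
Δλ/λ_C = 1 - cos θ

For θ = 112°:
Δλ/λ_C = 1 - cos(112°)
Δλ/λ_C = 1 - -0.3746
Δλ/λ_C = 1.3746

This means the shift is 1.3746 × λ_C = 3.3352 pm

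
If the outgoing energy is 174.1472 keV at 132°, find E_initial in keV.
403.8998 keV

Convert final energy to wavelength (hc ≈ 1239.842 keV·pm):
λ' = hc/E' = 1239.842 / 174.1472 = 7.1195 pm

Calculate the Compton shift:
Δλ = λ_C(1 - cos(132°))
Δλ = 2.4263 × (1 - cos(132°))
Δλ = 4.0498 pm

Initial wavelength:
λ = λ' - Δλ = 7.1195 - 4.0498 = 3.0697 pm

Initial energy:
E = hc/λ = 1239.842 / 3.0697 = 403.8998 keV

(Intermediate values are shown rounded; full precision is carried through to the final answer.)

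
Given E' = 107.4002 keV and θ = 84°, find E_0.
132.3001 keV

Convert final energy to wavelength (hc ≈ 1239.842 keV·pm):
λ' = hc/E' = 1239.842 / 107.4002 = 11.5441 pm

Calculate the Compton shift:
Δλ = λ_C(1 - cos(84°))
Δλ = 2.4263 × (1 - cos(84°))
Δλ = 2.1727 pm

Initial wavelength:
λ = λ' - Δλ = 11.5441 - 2.1727 = 9.3714 pm

Initial energy:
E = hc/λ = 1239.842 / 9.3714 = 132.3001 keV

(Intermediate values are shown rounded; full precision is carried through to the final answer.)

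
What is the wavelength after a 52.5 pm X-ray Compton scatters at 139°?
56.7575 pm

Using the Compton scattering formula:
λ' = λ + Δλ = λ + λ_C(1 - cos θ)

Given:
- Initial wavelength λ = 52.5 pm
- Scattering angle θ = 139°
- Compton wavelength λ_C ≈ 2.4263 pm

Calculate the shift:
Δλ = 2.4263 × (1 - cos(139°))
Δλ = 2.4263 × 1.7547
Δλ = 4.2575 pm

Final wavelength:
λ' = 52.5 + 4.2575 = 56.7575 pm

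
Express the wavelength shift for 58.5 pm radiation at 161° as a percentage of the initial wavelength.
8.0691%

Calculate the Compton shift:
Δλ = λ_C(1 - cos(161°))
Δλ = 2.4263 × (1 - cos(161°))
Δλ = 2.4263 × 1.9455
Δλ = 4.7204 pm

Percentage change:
(Δλ/λ₀) × 100 = (4.7204/58.5) × 100
= 8.0691%

(Intermediate values are shown rounded; full precision is carried through to the final answer.)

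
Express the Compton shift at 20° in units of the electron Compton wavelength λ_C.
0.0603 λ_C

The Compton shift formula is:
Δλ = λ_C(1 - cos θ)

Dividing both sides by λ_C:
Δλ/λ_C = 1 - cos θ

For θ = 20°:
Δλ/λ_C = 1 - cos(20°)
Δλ/λ_C = 1 - 0.9397
Δλ/λ_C = 0.0603

This means the shift is 0.0603 × λ_C = 0.1463 pm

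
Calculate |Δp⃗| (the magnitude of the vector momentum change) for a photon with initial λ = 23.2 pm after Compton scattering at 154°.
5.1058e-23 kg·m/s

Photon momentum magnitude is p = h/λ.

Initial momentum:
p₀ = h/λ = 6.6261e-34/2.3200e-11 = 2.8561e-23 kg·m/s

After scattering:
λ' = λ + Δλ = 23.2 + 4.6071 = 27.8071 pm
p' = h/λ' = 6.6261e-34/2.7807e-11 = 2.3829e-23 kg·m/s

Momentum is a vector; the scattered photon's direction makes angle θ = 154° with the incident direction. The magnitude of the vector change Δp⃗ = p⃗₀ − p⃗' is found from the law of cosines:
|Δp⃗|² = p₀² + p'² − 2p₀p'cos θ
|Δp⃗|² = (2.8561e-23)² + (2.3829e-23)² − 2·2.8561e-23·2.3829e-23·cos(154°)
|Δp⃗| = 5.1058e-23 kg·m/s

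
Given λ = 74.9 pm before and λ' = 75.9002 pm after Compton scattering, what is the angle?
54.00°

First find the wavelength shift:
Δλ = λ' - λ = 75.9002 - 74.9 = 1.0002 pm

Using Δλ = λ_C(1 - cos θ), with λ_C = h/(m_e·c) ≈ 2.42631024 pm:
cos θ = 1 - Δλ/λ_C
cos θ = 1 - 1.0002/2.42631024
cos θ = 0.587769

θ = arccos(0.587769)
θ = 54.00°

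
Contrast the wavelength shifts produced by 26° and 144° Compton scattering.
144° produces the larger shift by a factor of 17.875

Calculate both shifts using Δλ = λ_C(1 - cos θ):

For θ₁ = 26°:
Δλ₁ = 2.4263 × (1 - cos(26°))
Δλ₁ = 2.4263 × 0.1012
Δλ₁ = 0.2456 pm

For θ₂ = 144°:
Δλ₂ = 2.4263 × (1 - cos(144°))
Δλ₂ = 2.4263 × 1.8090
Δλ₂ = 4.3892 pm

The 144° angle produces the larger shift.
Ratio: 4.3892/0.2456 = 17.875

(Intermediate values are shown rounded; full precision is carried through to the final answer.)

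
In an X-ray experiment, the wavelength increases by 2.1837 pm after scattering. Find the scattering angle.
84.26°

From the Compton formula Δλ = λ_C(1 - cos θ), we can solve for θ:

cos θ = 1 - Δλ/λ_C

Given:
- Δλ = 2.1837 pm
- λ_C = h/(m_e·c) ≈ 2.42631024 pm

cos θ = 1 - 2.1837/2.42631024
cos θ = 1 - 0.900009
cos θ = 0.099991

θ = arccos(0.099991)
θ = 84.26°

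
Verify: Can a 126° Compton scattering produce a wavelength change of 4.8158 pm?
No, inconsistent

Calculate the expected shift for θ = 126°:

Δλ_expected = λ_C(1 - cos(126°))
Δλ_expected = 2.4263 × (1 - cos(126°))
Δλ_expected = 2.4263 × 1.5878
Δλ_expected = 3.8525 pm

Given shift: 4.8158 pm
Expected shift: 3.8525 pm
Difference: 0.9633 pm

The values do not match. The given shift corresponds to θ ≈ 170.0°, not 126°.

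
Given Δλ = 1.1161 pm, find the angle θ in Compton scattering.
57.32°

From the Compton formula Δλ = λ_C(1 - cos θ), we can solve for θ:

cos θ = 1 - Δλ/λ_C

Given:
- Δλ = 1.1161 pm
- λ_C = h/(m_e·c) ≈ 2.42631024 pm

cos θ = 1 - 1.1161/2.42631024
cos θ = 1 - 0.459999
cos θ = 0.540001

θ = arccos(0.540001)
θ = 57.32°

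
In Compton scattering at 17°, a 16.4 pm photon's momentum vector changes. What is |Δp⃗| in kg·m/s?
1.1908e-23 kg·m/s

Photon momentum magnitude is p = h/λ.

Initial momentum:
p₀ = h/λ = 6.6261e-34/1.6400e-11 = 4.0403e-23 kg·m/s

After scattering:
λ' = λ + Δλ = 16.4 + 0.1060 = 16.5060 pm
p' = h/λ' = 6.6261e-34/1.6506e-11 = 4.0143e-23 kg·m/s

Momentum is a vector; the scattered photon's direction makes angle θ = 17° with the incident direction. The magnitude of the vector change Δp⃗ = p⃗₀ − p⃗' is found from the law of cosines:
|Δp⃗|² = p₀² + p'² − 2p₀p'cos θ
|Δp⃗|² = (4.0403e-23)² + (4.0143e-23)² − 2·4.0403e-23·4.0143e-23·cos(17°)
|Δp⃗| = 1.1908e-23 kg·m/s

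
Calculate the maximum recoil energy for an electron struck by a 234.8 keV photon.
112.4436 keV

Maximum energy transfer occurs at θ = 180° (backscattering).

Initial photon: E₀ = 234.8 keV → λ₀ = 5.2804 pm

Maximum Compton shift (at 180°):
Δλ_max = 2λ_C = 2 × 2.4263 = 4.8526 pm

Final wavelength:
λ' = 5.2804 + 4.8526 = 10.1330 pm

Minimum photon energy (maximum energy to electron):
E'_min = hc/λ' = 122.3564 keV

Maximum electron kinetic energy:
K_max = E₀ - E'_min = 234.8000 - 122.3564 = 112.4436 keV

(Intermediate values are shown rounded; full precision is carried through to the final answer.)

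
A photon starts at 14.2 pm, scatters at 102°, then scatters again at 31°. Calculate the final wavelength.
17.4773 pm

Apply Compton shift twice:

First scattering at θ₁ = 102°:
Δλ₁ = λ_C(1 - cos(102°))
Δλ₁ = 2.4263 × 1.2079
Δλ₁ = 2.9308 pm

After first scattering:
λ₁ = 14.2 + 2.9308 = 17.1308 pm

Second scattering at θ₂ = 31°:
Δλ₂ = λ_C(1 - cos(31°))
Δλ₂ = 2.4263 × 0.1428
Δλ₂ = 0.3466 pm

Final wavelength:
λ₂ = 17.1308 + 0.3466 = 17.4773 pm

Total shift: Δλ_total = 2.9308 + 0.3466 = 3.2773 pm

(Intermediate values are shown rounded; full precision is carried through to the final answer.)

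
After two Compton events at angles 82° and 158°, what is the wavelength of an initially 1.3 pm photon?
8.0646 pm

Apply Compton shift twice:

First scattering at θ₁ = 82°:
Δλ₁ = λ_C(1 - cos(82°))
Δλ₁ = 2.4263 × 0.8608
Δλ₁ = 2.0886 pm

After first scattering:
λ₁ = 1.3 + 2.0886 = 3.3886 pm

Second scattering at θ₂ = 158°:
Δλ₂ = λ_C(1 - cos(158°))
Δλ₂ = 2.4263 × 1.9272
Δλ₂ = 4.6759 pm

Final wavelength:
λ₂ = 3.3886 + 4.6759 = 8.0646 pm

Total shift: Δλ_total = 2.0886 + 4.6759 = 6.7646 pm

(Intermediate values are shown rounded; full precision is carried through to the final answer.)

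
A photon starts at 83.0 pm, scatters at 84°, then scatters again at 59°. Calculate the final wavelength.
86.3494 pm

Apply Compton shift twice:

First scattering at θ₁ = 84°:
Δλ₁ = λ_C(1 - cos(84°))
Δλ₁ = 2.4263 × 0.8955
Δλ₁ = 2.1727 pm

After first scattering:
λ₁ = 83.0 + 2.1727 = 85.1727 pm

Second scattering at θ₂ = 59°:
Δλ₂ = λ_C(1 - cos(59°))
Δλ₂ = 2.4263 × 0.4850
Δλ₂ = 1.1767 pm

Final wavelength:
λ₂ = 85.1727 + 1.1767 = 86.3494 pm

Total shift: Δλ_total = 2.1727 + 1.1767 = 3.3494 pm

(Intermediate values are shown rounded; full precision is carried through to the final answer.)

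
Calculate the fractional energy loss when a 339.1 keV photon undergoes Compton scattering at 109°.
0.4680 (or 46.80%)

Calculate initial and final photon energies:

Initial: E₀ = 339.1 keV → λ₀ = 3.6563 pm
Compton shift: Δλ = 3.2162 pm
Final wavelength: λ' = 6.8725 pm
Final energy: E' = 180.4059 keV

Fractional energy loss:
(E₀ - E')/E₀ = (339.1000 - 180.4059)/339.1000
= 158.6941/339.1000
= 0.4680
= 46.80%

(Intermediate values are shown rounded; full precision is carried through to the final answer.)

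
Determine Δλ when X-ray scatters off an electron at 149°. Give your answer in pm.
4.5061 pm

Using the Compton scattering formula:
Δλ = λ_C(1 - cos θ)

where λ_C = h/(m_e·c) ≈ 2.4263 pm is the Compton wavelength of an electron.

For θ = 149°:
cos(149°) = -0.8572
1 - cos(149°) = 1.8572

Δλ = 2.4263 × 1.8572
Δλ = 4.5061 pm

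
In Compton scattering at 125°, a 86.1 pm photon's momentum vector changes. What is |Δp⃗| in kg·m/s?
1.3363e-23 kg·m/s

Photon momentum magnitude is p = h/λ.

Initial momentum:
p₀ = h/λ = 6.6261e-34/8.6100e-11 = 7.6958e-24 kg·m/s

After scattering:
λ' = λ + Δλ = 86.1 + 3.8180 = 89.9180 pm
p' = h/λ' = 6.6261e-34/8.9918e-11 = 7.3690e-24 kg·m/s

Momentum is a vector; the scattered photon's direction makes angle θ = 125° with the incident direction. The magnitude of the vector change Δp⃗ = p⃗₀ − p⃗' is found from the law of cosines:
|Δp⃗|² = p₀² + p'² − 2p₀p'cos θ
|Δp⃗|² = (7.6958e-24)² + (7.3690e-24)² − 2·7.6958e-24·7.3690e-24·cos(125°)
|Δp⃗| = 1.3363e-23 kg·m/s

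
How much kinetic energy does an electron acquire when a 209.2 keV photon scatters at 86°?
57.6976 keV

By energy conservation: K_e = E_initial - E_final

First find the scattered photon energy:
Initial wavelength: λ = hc/E = 5.9266 pm
Compton shift: Δλ = λ_C(1 - cos(86°)) = 2.2571 pm
Final wavelength: λ' = 5.9266 + 2.2571 = 8.1836 pm
Final photon energy: E' = hc/λ' = 151.5024 keV

Electron kinetic energy:
K_e = E - E' = 209.2000 - 151.5024 = 57.6976 keV

(Intermediate values are shown rounded; full precision is carried through to the final answer.)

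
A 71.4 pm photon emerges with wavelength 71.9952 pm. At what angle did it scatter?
41.00°

First find the wavelength shift:
Δλ = λ' - λ = 71.9952 - 71.4 = 0.5952 pm

Using Δλ = λ_C(1 - cos θ), with λ_C = h/(m_e·c) ≈ 2.42631024 pm:
cos θ = 1 - Δλ/λ_C
cos θ = 1 - 0.5952/2.42631024
cos θ = 0.754689

θ = arccos(0.754689)
θ = 41.00°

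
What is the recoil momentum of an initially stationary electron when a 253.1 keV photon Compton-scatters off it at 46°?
1.0011e-22 kg·m/s

The electron is initially at rest, so by conservation of momentum:
p⃗_e = p⃗₀ − p⃗'  (incident photon momentum minus scattered photon momentum)

Photon momentum magnitudes (p = h/λ = E/c):
λ₀ = hc/E₀ = 4.8986 pm → p₀ = h/λ₀ = 1.3526e-22 kg·m/s
Δλ = λ_C(1 − cos 46°) = 0.7409 pm
λ' = 5.6395 pm → p' = h/λ' = 1.1749e-22 kg·m/s

The scattered photon makes angle θ = 46° with the incident direction, so by the law of cosines:
|p⃗_e|² = p₀² + p'² − 2p₀p'cos θ
|p⃗_e|² = (1.3526e-22)² + (1.1749e-22)² − 2·1.3526e-22·1.1749e-22·cos(46°)
|p⃗_e| = 1.0011e-22 kg·m/s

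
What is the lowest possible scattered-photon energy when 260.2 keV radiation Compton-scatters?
128.9142 keV (at θ = 180°)

The scattered photon has minimum energy when its wavelength is maximum, i.e., when the Compton shift Δλ = λ_C(1 − cos θ) is maximum. This occurs at θ = 180° (backscattering), giving Δλ_max = 2λ_C = 4.8526 pm.

Initial wavelength: λ₀ = hc/E₀ = 4.7650 pm
Maximum final wavelength: λ'_max = λ₀ + 2λ_C = 4.7650 + 4.8526 = 9.6176 pm
Minimum final energy: E'_min = hc/λ'_max = 128.9142 keV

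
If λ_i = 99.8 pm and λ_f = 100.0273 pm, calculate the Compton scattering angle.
25.00°

First find the wavelength shift:
Δλ = λ' - λ = 100.0273 - 99.8 = 0.2273 pm

Using Δλ = λ_C(1 - cos θ), with λ_C = h/(m_e·c) ≈ 2.42631024 pm:
cos θ = 1 - Δλ/λ_C
cos θ = 1 - 0.2273/2.42631024
cos θ = 0.906319

θ = arccos(0.906319)
θ = 25.00°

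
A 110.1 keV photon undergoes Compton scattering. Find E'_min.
76.9435 keV (at θ = 180°)

The scattered photon has minimum energy when its wavelength is maximum, i.e., when the Compton shift Δλ = λ_C(1 − cos θ) is maximum. This occurs at θ = 180° (backscattering), giving Δλ_max = 2λ_C = 4.8526 pm.

Initial wavelength: λ₀ = hc/E₀ = 11.2611 pm
Maximum final wavelength: λ'_max = λ₀ + 2λ_C = 11.2611 + 4.8526 = 16.1137 pm
Minimum final energy: E'_min = hc/λ'_max = 76.9435 keV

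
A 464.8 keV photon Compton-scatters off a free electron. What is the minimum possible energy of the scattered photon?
164.8705 keV (at θ = 180°)

The scattered photon has minimum energy when its wavelength is maximum, i.e., when the Compton shift Δλ = λ_C(1 − cos θ) is maximum. This occurs at θ = 180° (backscattering), giving Δλ_max = 2λ_C = 4.8526 pm.

Initial wavelength: λ₀ = hc/E₀ = 2.6675 pm
Maximum final wavelength: λ'_max = λ₀ + 2λ_C = 2.6675 + 4.8526 = 7.5201 pm
Minimum final energy: E'_min = hc/λ'_max = 164.8705 keV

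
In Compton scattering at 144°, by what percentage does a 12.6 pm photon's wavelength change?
34.8352%

Calculate the Compton shift:
Δλ = λ_C(1 - cos(144°))
Δλ = 2.4263 × (1 - cos(144°))
Δλ = 2.4263 × 1.8090
Δλ = 4.3892 pm

Percentage change:
(Δλ/λ₀) × 100 = (4.3892/12.6) × 100
= 34.8352%

(Intermediate values are shown rounded; full precision is carried through to the final answer.)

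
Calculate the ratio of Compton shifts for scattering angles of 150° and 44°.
150° produces the larger shift by a factor of 6.649

Calculate both shifts using Δλ = λ_C(1 - cos θ):

For θ₁ = 44°:
Δλ₁ = 2.4263 × (1 - cos(44°))
Δλ₁ = 2.4263 × 0.2807
Δλ₁ = 0.6810 pm

For θ₂ = 150°:
Δλ₂ = 2.4263 × (1 - cos(150°))
Δλ₂ = 2.4263 × 1.8660
Δλ₂ = 4.5276 pm

The 150° angle produces the larger shift.
Ratio: 4.5276/0.6810 = 6.649

(Intermediate values are shown rounded; full precision is carried through to the final answer.)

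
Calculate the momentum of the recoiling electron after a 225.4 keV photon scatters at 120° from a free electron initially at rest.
1.6882e-22 kg·m/s

The electron is initially at rest, so by conservation of momentum:
p⃗_e = p⃗₀ − p⃗'  (incident photon momentum minus scattered photon momentum)

Photon momentum magnitudes (p = h/λ = E/c):
λ₀ = hc/E₀ = 5.5006 pm → p₀ = h/λ₀ = 1.2046e-22 kg·m/s
Δλ = λ_C(1 − cos 120°) = 3.6395 pm
λ' = 9.1401 pm → p' = h/λ' = 7.2495e-23 kg·m/s

The scattered photon makes angle θ = 120° with the incident direction, so by the law of cosines:
|p⃗_e|² = p₀² + p'² − 2p₀p'cos θ
|p⃗_e|² = (1.2046e-22)² + (7.2495e-23)² − 2·1.2046e-22·7.2495e-23·cos(120°)
|p⃗_e| = 1.6882e-22 kg·m/s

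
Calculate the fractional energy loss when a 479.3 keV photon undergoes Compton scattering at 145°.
0.6305 (or 63.05%)

Calculate initial and final photon energies:

Initial: E₀ = 479.3 keV → λ₀ = 2.5868 pm
Compton shift: Δλ = 4.4138 pm
Final wavelength: λ' = 7.0006 pm
Final energy: E' = 177.1050 keV

Fractional energy loss:
(E₀ - E')/E₀ = (479.3000 - 177.1050)/479.3000
= 302.1950/479.3000
= 0.6305
= 63.05%

(Intermediate values are shown rounded; full precision is carried through to the final answer.)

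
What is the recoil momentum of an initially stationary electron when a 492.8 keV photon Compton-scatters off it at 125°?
3.3453e-22 kg·m/s

The electron is initially at rest, so by conservation of momentum:
p⃗_e = p⃗₀ − p⃗'  (incident photon momentum minus scattered photon momentum)

Photon momentum magnitudes (p = h/λ = E/c):
λ₀ = hc/E₀ = 2.5159 pm → p₀ = h/λ₀ = 2.6337e-22 kg·m/s
Δλ = λ_C(1 − cos 125°) = 3.8180 pm
λ' = 6.3339 pm → p' = h/λ' = 1.0461e-22 kg·m/s

The scattered photon makes angle θ = 125° with the incident direction, so by the law of cosines:
|p⃗_e|² = p₀² + p'² − 2p₀p'cos θ
|p⃗_e|² = (2.6337e-22)² + (1.0461e-22)² − 2·2.6337e-22·1.0461e-22·cos(125°)
|p⃗_e| = 3.3453e-22 kg·m/s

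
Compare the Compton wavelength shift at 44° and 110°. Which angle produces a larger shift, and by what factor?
110° produces the larger shift by a factor of 4.782

Calculate both shifts using Δλ = λ_C(1 - cos θ):

For θ₁ = 44°:
Δλ₁ = 2.4263 × (1 - cos(44°))
Δλ₁ = 2.4263 × 0.2807
Δλ₁ = 0.6810 pm

For θ₂ = 110°:
Δλ₂ = 2.4263 × (1 - cos(110°))
Δλ₂ = 2.4263 × 1.3420
Δλ₂ = 3.2562 pm

The 110° angle produces the larger shift.
Ratio: 3.2562/0.6810 = 4.782

(Intermediate values are shown rounded; full precision is carried through to the final answer.)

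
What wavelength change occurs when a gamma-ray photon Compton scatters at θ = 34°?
0.4148 pm

Using the Compton scattering formula:
Δλ = λ_C(1 - cos θ)

where λ_C = h/(m_e·c) ≈ 2.4263 pm is the Compton wavelength of an electron.

For θ = 34°:
cos(34°) = 0.8290
1 - cos(34°) = 0.1710

Δλ = 2.4263 × 0.1710
Δλ = 0.4148 pm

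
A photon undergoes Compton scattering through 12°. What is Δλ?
0.0530 pm

Using the Compton scattering formula:
Δλ = λ_C(1 - cos θ)

where λ_C = h/(m_e·c) ≈ 2.4263 pm is the Compton wavelength of an electron.

For θ = 12°:
cos(12°) = 0.9781
1 - cos(12°) = 0.0219

Δλ = 2.4263 × 0.0219
Δλ = 0.0530 pm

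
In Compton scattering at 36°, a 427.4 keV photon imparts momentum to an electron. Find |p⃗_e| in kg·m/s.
1.3481e-22 kg·m/s

The electron is initially at rest, so by conservation of momentum:
p⃗_e = p⃗₀ − p⃗'  (incident photon momentum minus scattered photon momentum)

Photon momentum magnitudes (p = h/λ = E/c):
λ₀ = hc/E₀ = 2.9009 pm → p₀ = h/λ₀ = 2.2841e-22 kg·m/s
Δλ = λ_C(1 − cos 36°) = 0.4634 pm
λ' = 3.3643 pm → p' = h/λ' = 1.9695e-22 kg·m/s

The scattered photon makes angle θ = 36° with the incident direction, so by the law of cosines:
|p⃗_e|² = p₀² + p'² − 2p₀p'cos θ
|p⃗_e|² = (2.2841e-22)² + (1.9695e-22)² − 2·2.2841e-22·1.9695e-22·cos(36°)
|p⃗_e| = 1.3481e-22 kg·m/s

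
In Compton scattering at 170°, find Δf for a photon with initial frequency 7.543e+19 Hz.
4.132e+19 Hz (decrease)

Convert frequency to wavelength (c = 299792458 m/s):
λ₀ = c/f₀ = 299792458/7.543e+19 = 3.9744459e-12 m = 3.9744 pm

Calculate Compton shift:
Δλ = λ_C(1 - cos(170°)) = 4.8158 pm

Final wavelength:
λ' = λ₀ + Δλ = 3.9744 + 4.8158 = 8.7902 pm

Final frequency:
f' = c/λ' = 299792458/8.7902053e-12 = 3.4105285e+19 Hz

Frequency shift (decrease):
Δf = f₀ - f' = 7.543e+19 - 3.4105285e+19 = 4.132e+19 Hz

(Intermediate values are shown rounded; full precision is carried through to the final answer.)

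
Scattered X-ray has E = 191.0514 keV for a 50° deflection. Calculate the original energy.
220.5001 keV

Convert final energy to wavelength (hc ≈ 1239.842 keV·pm):
λ' = hc/E' = 1239.842 / 191.0514 = 6.4896 pm

Calculate the Compton shift:
Δλ = λ_C(1 - cos(50°))
Δλ = 2.4263 × (1 - cos(50°))
Δλ = 0.8667 pm

Initial wavelength:
λ = λ' - Δλ = 6.4896 - 0.8667 = 5.6229 pm

Initial energy:
E = hc/λ = 1239.842 / 5.6229 = 220.5001 keV

(Intermediate values are shown rounded; full precision is carried through to the final answer.)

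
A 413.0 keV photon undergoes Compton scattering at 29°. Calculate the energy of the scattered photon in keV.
374.9994 keV

First convert energy to wavelength:
λ = hc/E, with hc ≈ 1239.842 keV·pm (i.e. 1239.842 eV·nm)

For E = 413.0 keV = 413000 eV:
λ = 1239.842 keV·pm / 413.0 keV
λ = 3.0020 pm

Calculate the Compton shift:
Δλ = λ_C(1 - cos(29°)) = 2.4263 × 0.1254
Δλ = 0.3042 pm

Final wavelength:
λ' = 3.0020 + 0.3042 = 3.3063 pm

Final energy:
E' = hc/λ' = 1239.842 / 3.3063 = 374.9994 keV

(Intermediate values are shown rounded; full precision is carried through to the final answer.)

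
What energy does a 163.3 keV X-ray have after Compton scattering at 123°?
109.3317 keV

First convert energy to wavelength:
λ = hc/E, with hc ≈ 1239.842 keV·pm (i.e. 1239.842 eV·nm)

For E = 163.3 keV = 163300 eV:
λ = 1239.842 keV·pm / 163.3 keV
λ = 7.5924 pm

Calculate the Compton shift:
Δλ = λ_C(1 - cos(123°)) = 2.4263 × 1.5446
Δλ = 3.7478 pm

Final wavelength:
λ' = 7.5924 + 3.7478 = 11.3402 pm

Final energy:
E' = hc/λ' = 1239.842 / 11.3402 = 109.3317 keV

(Intermediate values are shown rounded; full precision is carried through to the final answer.)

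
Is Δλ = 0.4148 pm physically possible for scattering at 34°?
Yes, consistent

Calculate the expected shift for θ = 34°:

Δλ_expected = λ_C(1 - cos(34°))
Δλ_expected = 2.4263 × (1 - cos(34°))
Δλ_expected = 2.4263 × 0.1710
Δλ_expected = 0.4148 pm

Given shift: 0.4148 pm
Expected shift: 0.4148 pm
Difference: 0.0000 pm

The values match. This is consistent with Compton scattering at the stated angle.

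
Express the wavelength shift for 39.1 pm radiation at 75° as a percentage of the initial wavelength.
4.5993%

Calculate the Compton shift:
Δλ = λ_C(1 - cos(75°))
Δλ = 2.4263 × (1 - cos(75°))
Δλ = 2.4263 × 0.7412
Δλ = 1.7983 pm

Percentage change:
(Δλ/λ₀) × 100 = (1.7983/39.1) × 100
= 4.5993%

(Intermediate values are shown rounded; full precision is carried through to the final answer.)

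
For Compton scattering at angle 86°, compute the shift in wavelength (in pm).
2.2571 pm

Using the Compton scattering formula:
Δλ = λ_C(1 - cos θ)

where λ_C = h/(m_e·c) ≈ 2.4263 pm is the Compton wavelength of an electron.

For θ = 86°:
cos(86°) = 0.0698
1 - cos(86°) = 0.9302

Δλ = 2.4263 × 0.9302
Δλ = 2.2571 pm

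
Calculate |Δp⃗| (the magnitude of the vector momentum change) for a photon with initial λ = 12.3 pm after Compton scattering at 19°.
1.7697e-23 kg·m/s

Photon momentum magnitude is p = h/λ.

Initial momentum:
p₀ = h/λ = 6.6261e-34/1.2300e-11 = 5.3870e-23 kg·m/s

After scattering:
λ' = λ + Δλ = 12.3 + 0.1322 = 12.4322 pm
p' = h/λ' = 6.6261e-34/1.2432e-11 = 5.3298e-23 kg·m/s

Momentum is a vector; the scattered photon's direction makes angle θ = 19° with the incident direction. The magnitude of the vector change Δp⃗ = p⃗₀ − p⃗' is found from the law of cosines:
|Δp⃗|² = p₀² + p'² − 2p₀p'cos θ
|Δp⃗|² = (5.3870e-23)² + (5.3298e-23)² − 2·5.3870e-23·5.3298e-23·cos(19°)
|Δp⃗| = 1.7697e-23 kg·m/s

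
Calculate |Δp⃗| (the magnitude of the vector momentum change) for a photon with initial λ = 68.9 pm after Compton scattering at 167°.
1.8489e-23 kg·m/s

Photon momentum magnitude is p = h/λ.

Initial momentum:
p₀ = h/λ = 6.6261e-34/6.8900e-11 = 9.6169e-24 kg·m/s

After scattering:
λ' = λ + Δλ = 68.9 + 4.7904 = 73.6904 pm
p' = h/λ' = 6.6261e-34/7.3690e-11 = 8.9918e-24 kg·m/s

Momentum is a vector; the scattered photon's direction makes angle θ = 167° with the incident direction. The magnitude of the vector change Δp⃗ = p⃗₀ − p⃗' is found from the law of cosines:
|Δp⃗|² = p₀² + p'² − 2p₀p'cos θ
|Δp⃗|² = (9.6169e-24)² + (8.9918e-24)² − 2·9.6169e-24·8.9918e-24·cos(167°)
|Δp⃗| = 1.8489e-23 kg·m/s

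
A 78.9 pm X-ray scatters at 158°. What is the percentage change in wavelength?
5.9264%

Calculate the Compton shift:
Δλ = λ_C(1 - cos(158°))
Δλ = 2.4263 × (1 - cos(158°))
Δλ = 2.4263 × 1.9272
Δλ = 4.6759 pm

Percentage change:
(Δλ/λ₀) × 100 = (4.6759/78.9) × 100
= 5.9264%

(Intermediate values are shown rounded; full precision is carried through to the final answer.)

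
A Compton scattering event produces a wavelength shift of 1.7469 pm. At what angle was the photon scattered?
73.74°

From the Compton formula Δλ = λ_C(1 - cos θ), we can solve for θ:

cos θ = 1 - Δλ/λ_C

Given:
- Δλ = 1.7469 pm
- λ_C = h/(m_e·c) ≈ 2.42631024 pm

cos θ = 1 - 1.7469/2.42631024
cos θ = 1 - 0.719982
cos θ = 0.280018

θ = arccos(0.280018)
θ = 73.74°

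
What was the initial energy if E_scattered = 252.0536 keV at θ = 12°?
254.8000 keV

Convert final energy to wavelength (hc ≈ 1239.842 keV·pm):
λ' = hc/E' = 1239.842 / 252.0536 = 4.9190 pm

Calculate the Compton shift:
Δλ = λ_C(1 - cos(12°))
Δλ = 2.4263 × (1 - cos(12°))
Δλ = 0.0530 pm

Initial wavelength:
λ = λ' - Δλ = 4.9190 - 0.0530 = 4.8659 pm

Initial energy:
E = hc/λ = 1239.842 / 4.8659 = 254.8000 keV

(Intermediate values are shown rounded; full precision is carried through to the final answer.)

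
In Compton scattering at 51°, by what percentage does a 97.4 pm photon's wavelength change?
0.9234%

Calculate the Compton shift:
Δλ = λ_C(1 - cos(51°))
Δλ = 2.4263 × (1 - cos(51°))
Δλ = 2.4263 × 0.3707
Δλ = 0.8994 pm

Percentage change:
(Δλ/λ₀) × 100 = (0.8994/97.4) × 100
= 0.9234%

(Intermediate values are shown rounded; full precision is carried through to the final answer.)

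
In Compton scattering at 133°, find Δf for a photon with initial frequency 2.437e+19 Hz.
6.071e+18 Hz (decrease)

Convert frequency to wavelength (c = 299792458 m/s):
λ₀ = c/f₀ = 299792458/2.437e+19 = 1.2301701e-11 m = 12.3017 pm

Calculate Compton shift:
Δλ = λ_C(1 - cos(133°)) = 4.0810 pm

Final wavelength:
λ' = λ₀ + Δλ = 12.3017 + 4.0810 = 16.3828 pm

Final frequency:
f' = c/λ' = 299792458/1.6382751e-11 = 1.8299274e+19 Hz

Frequency shift (decrease):
Δf = f₀ - f' = 2.437e+19 - 1.8299274e+19 = 6.071e+18 Hz

(Intermediate values are shown rounded; full precision is carried through to the final answer.)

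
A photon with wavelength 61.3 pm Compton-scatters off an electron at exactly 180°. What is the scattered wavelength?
66.1526 pm

Using the Compton formula: λ' = λ + λ_C(1 − cos θ)

For θ = 180°, cos θ = -1 (exact) = -1.0000, so:
1 − cos 180° = 1 − (-1) = 2.0000

Δλ = λ_C × 2.0000 = 2.4263 × 2.0000 = 4.8526 pm

λ' = 61.3 + 4.8526 = 66.1526 pm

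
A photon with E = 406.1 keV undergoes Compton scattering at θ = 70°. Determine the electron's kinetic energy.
139.4392 keV

By energy conservation: K_e = E_initial - E_final

First find the scattered photon energy:
Initial wavelength: λ = hc/E = 3.0530 pm
Compton shift: Δλ = λ_C(1 - cos(70°)) = 1.5965 pm
Final wavelength: λ' = 3.0530 + 1.5965 = 4.6495 pm
Final photon energy: E' = hc/λ' = 266.6608 keV

Electron kinetic energy:
K_e = E - E' = 406.1000 - 266.6608 = 139.4392 keV

(Intermediate values are shown rounded; full precision is carried through to the final answer.)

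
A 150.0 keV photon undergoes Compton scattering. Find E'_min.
94.5129 keV (at θ = 180°)

The scattered photon has minimum energy when its wavelength is maximum, i.e., when the Compton shift Δλ = λ_C(1 − cos θ) is maximum. This occurs at θ = 180° (backscattering), giving Δλ_max = 2λ_C = 4.8526 pm.

Initial wavelength: λ₀ = hc/E₀ = 8.2656 pm
Maximum final wavelength: λ'_max = λ₀ + 2λ_C = 8.2656 + 4.8526 = 13.1182 pm
Minimum final energy: E'_min = hc/λ'_max = 94.5129 keV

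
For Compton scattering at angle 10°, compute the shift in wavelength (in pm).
0.0369 pm

Using the Compton scattering formula:
Δλ = λ_C(1 - cos θ)

where λ_C = h/(m_e·c) ≈ 2.4263 pm is the Compton wavelength of an electron.

For θ = 10°:
cos(10°) = 0.9848
1 - cos(10°) = 0.0152

Δλ = 2.4263 × 0.0152
Δλ = 0.0369 pm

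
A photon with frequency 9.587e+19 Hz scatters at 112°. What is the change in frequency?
4.948e+19 Hz (decrease)

Convert frequency to wavelength (c = 299792458 m/s):
λ₀ = c/f₀ = 299792458/9.587e+19 = 3.1270727e-12 m = 3.1271 pm

Calculate Compton shift:
Δλ = λ_C(1 - cos(112°)) = 3.3352 pm

Final wavelength:
λ' = λ₀ + Δλ = 3.1271 + 3.3352 = 6.4623 pm

Final frequency:
f' = c/λ' = 299792458/6.4622947e-12 = 4.6391022e+19 Hz

Frequency shift (decrease):
Δf = f₀ - f' = 9.587e+19 - 4.6391022e+19 = 4.948e+19 Hz

(Intermediate values are shown rounded; full precision is carried through to the final answer.)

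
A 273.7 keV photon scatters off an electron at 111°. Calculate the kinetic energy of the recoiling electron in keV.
115.2690 keV

By energy conservation: K_e = E_initial - E_final

First find the scattered photon energy:
Initial wavelength: λ = hc/E = 4.5299 pm
Compton shift: Δλ = λ_C(1 - cos(111°)) = 3.2958 pm
Final wavelength: λ' = 4.5299 + 3.2958 = 7.8258 pm
Final photon energy: E' = hc/λ' = 158.4310 keV

Electron kinetic energy:
K_e = E - E' = 273.7000 - 158.4310 = 115.2690 keV

(Intermediate values are shown rounded; full precision is carried through to the final answer.)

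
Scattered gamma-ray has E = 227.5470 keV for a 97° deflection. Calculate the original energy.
454.6999 keV

Convert final energy to wavelength (hc ≈ 1239.842 keV·pm):
λ' = hc/E' = 1239.842 / 227.5470 = 5.4487 pm

Calculate the Compton shift:
Δλ = λ_C(1 - cos(97°))
Δλ = 2.4263 × (1 - cos(97°))
Δλ = 2.7220 pm

Initial wavelength:
λ = λ' - Δλ = 5.4487 - 2.7220 = 2.7267 pm

Initial energy:
E = hc/λ = 1239.842 / 2.7267 = 454.6999 keV

(Intermediate values are shown rounded; full precision is carried through to the final answer.)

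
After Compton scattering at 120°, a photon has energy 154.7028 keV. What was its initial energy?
283.4001 keV

Convert final energy to wavelength (hc ≈ 1239.842 keV·pm):
λ' = hc/E' = 1239.842 / 154.7028 = 8.0143 pm

Calculate the Compton shift:
Δλ = λ_C(1 - cos(120°))
Δλ = 2.4263 × (1 - cos(120°))
Δλ = 3.6395 pm

Initial wavelength:
λ = λ' - Δλ = 8.0143 - 3.6395 = 4.3749 pm

Initial energy:
E = hc/λ = 1239.842 / 4.3749 = 283.4001 keV

(Intermediate values are shown rounded; full precision is carried through to the final answer.)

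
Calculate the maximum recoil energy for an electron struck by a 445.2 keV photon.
282.8645 keV

Maximum energy transfer occurs at θ = 180° (backscattering).

Initial photon: E₀ = 445.2 keV → λ₀ = 2.7849 pm

Maximum Compton shift (at 180°):
Δλ_max = 2λ_C = 2 × 2.4263 = 4.8526 pm

Final wavelength:
λ' = 2.7849 + 4.8526 = 7.6375 pm

Minimum photon energy (maximum energy to electron):
E'_min = hc/λ' = 162.3355 keV

Maximum electron kinetic energy:
K_max = E₀ - E'_min = 445.2000 - 162.3355 = 282.8645 keV

(Intermediate values are shown rounded; full precision is carried through to the final answer.)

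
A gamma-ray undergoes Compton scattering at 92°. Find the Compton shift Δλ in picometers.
2.5110 pm

Using the Compton scattering formula:
Δλ = λ_C(1 - cos θ)

where λ_C = h/(m_e·c) ≈ 2.4263 pm is the Compton wavelength of an electron.

For θ = 92°:
cos(92°) = -0.0349
1 - cos(92°) = 1.0349

Δλ = 2.4263 × 1.0349
Δλ = 2.5110 pm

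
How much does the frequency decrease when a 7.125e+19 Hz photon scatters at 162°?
3.772e+19 Hz (decrease)

Convert frequency to wavelength (c = 299792458 m/s):
λ₀ = c/f₀ = 299792458/7.125e+19 = 4.2076134e-12 m = 4.2076 pm

Calculate Compton shift:
Δλ = λ_C(1 - cos(162°)) = 4.7339 pm

Final wavelength:
λ' = λ₀ + Δλ = 4.2076 + 4.7339 = 8.9415 pm

Final frequency:
f' = c/λ' = 299792458/8.9414818e-12 = 3.3528275e+19 Hz

Frequency shift (decrease):
Δf = f₀ - f' = 7.125e+19 - 3.3528275e+19 = 3.772e+19 Hz

(Intermediate values are shown rounded; full precision is carried through to the final answer.)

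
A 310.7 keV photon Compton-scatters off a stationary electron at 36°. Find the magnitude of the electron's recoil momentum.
9.8662e-23 kg·m/s

The electron is initially at rest, so by conservation of momentum:
p⃗_e = p⃗₀ − p⃗'  (incident photon momentum minus scattered photon momentum)

Photon momentum magnitudes (p = h/λ = E/c):
λ₀ = hc/E₀ = 3.9905 pm → p₀ = h/λ₀ = 1.6605e-22 kg·m/s
Δλ = λ_C(1 − cos 36°) = 0.4634 pm
λ' = 4.4539 pm → p' = h/λ' = 1.4877e-22 kg·m/s

The scattered photon makes angle θ = 36° with the incident direction, so by the law of cosines:
|p⃗_e|² = p₀² + p'² − 2p₀p'cos θ
|p⃗_e|² = (1.6605e-22)² + (1.4877e-22)² − 2·1.6605e-22·1.4877e-22·cos(36°)
|p⃗_e| = 9.8662e-23 kg·m/s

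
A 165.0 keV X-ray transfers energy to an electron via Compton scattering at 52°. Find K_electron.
18.2161 keV

By energy conservation: K_e = E_initial - E_final

First find the scattered photon energy:
Initial wavelength: λ = hc/E = 7.5142 pm
Compton shift: Δλ = λ_C(1 - cos(52°)) = 0.9325 pm
Final wavelength: λ' = 7.5142 + 0.9325 = 8.4467 pm
Final photon energy: E' = hc/λ' = 146.7839 keV

Electron kinetic energy:
K_e = E - E' = 165.0000 - 146.7839 = 18.2161 keV

(Intermediate values are shown rounded; full precision is carried through to the final answer.)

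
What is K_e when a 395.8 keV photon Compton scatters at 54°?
95.7891 keV

By energy conservation: K_e = E_initial - E_final

First find the scattered photon energy:
Initial wavelength: λ = hc/E = 3.1325 pm
Compton shift: Δλ = λ_C(1 - cos(54°)) = 1.0002 pm
Final wavelength: λ' = 3.1325 + 1.0002 = 4.1327 pm
Final photon energy: E' = hc/λ' = 300.0109 keV

Electron kinetic energy:
K_e = E - E' = 395.8000 - 300.0109 = 95.7891 keV

(Intermediate values are shown rounded; full precision is carried through to the final answer.)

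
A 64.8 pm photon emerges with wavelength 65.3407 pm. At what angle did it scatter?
39.00°

First find the wavelength shift:
Δλ = λ' - λ = 65.3407 - 64.8 = 0.5407 pm

Using Δλ = λ_C(1 - cos θ), with λ_C = h/(m_e·c) ≈ 2.42631024 pm:
cos θ = 1 - Δλ/λ_C
cos θ = 1 - 0.5407/2.42631024
cos θ = 0.777151

θ = arccos(0.777151)
θ = 39.00°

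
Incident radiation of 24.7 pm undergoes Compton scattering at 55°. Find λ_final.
25.7346 pm

Using the Compton scattering formula:
λ' = λ + Δλ = λ + λ_C(1 - cos θ)

Given:
- Initial wavelength λ = 24.7 pm
- Scattering angle θ = 55°
- Compton wavelength λ_C ≈ 2.4263 pm

Calculate the shift:
Δλ = 2.4263 × (1 - cos(55°))
Δλ = 2.4263 × 0.4264
Δλ = 1.0346 pm

Final wavelength:
λ' = 24.7 + 1.0346 = 25.7346 pm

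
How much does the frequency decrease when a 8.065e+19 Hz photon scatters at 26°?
4.998e+18 Hz (decrease)

Convert frequency to wavelength (c = 299792458 m/s):
λ₀ = c/f₀ = 299792458/8.065e+19 = 3.7172034e-12 m = 3.7172 pm

Calculate Compton shift:
Δλ = λ_C(1 - cos(26°)) = 0.2456 pm

Final wavelength:
λ' = λ₀ + Δλ = 3.7172 + 0.2456 = 3.9628 pm

Final frequency:
f' = c/λ' = 299792458/3.9627605e-12 = 7.5652429e+19 Hz

Frequency shift (decrease):
Δf = f₀ - f' = 8.065e+19 - 7.5652429e+19 = 4.998e+18 Hz

(Intermediate values are shown rounded; full precision is carried through to the final answer.)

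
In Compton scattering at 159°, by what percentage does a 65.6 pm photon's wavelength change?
7.1516%

Calculate the Compton shift:
Δλ = λ_C(1 - cos(159°))
Δλ = 2.4263 × (1 - cos(159°))
Δλ = 2.4263 × 1.9336
Δλ = 4.6915 pm

Percentage change:
(Δλ/λ₀) × 100 = (4.6915/65.6) × 100
= 7.1516%

(Intermediate values are shown rounded; full precision is carried through to the final answer.)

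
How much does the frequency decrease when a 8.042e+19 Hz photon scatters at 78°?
2.736e+19 Hz (decrease)

Convert frequency to wavelength (c = 299792458 m/s):
λ₀ = c/f₀ = 299792458/8.042e+19 = 3.7278346e-12 m = 3.7278 pm

Calculate Compton shift:
Δλ = λ_C(1 - cos(78°)) = 1.9219 pm

Final wavelength:
λ' = λ₀ + Δλ = 3.7278 + 1.9219 = 5.6497 pm

Final frequency:
f' = c/λ' = 299792458/5.6496866e-12 = 5.3063556e+19 Hz

Frequency shift (decrease):
Δf = f₀ - f' = 8.042e+19 - 5.3063556e+19 = 2.736e+19 Hz

(Intermediate values are shown rounded; full precision is carried through to the final answer.)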